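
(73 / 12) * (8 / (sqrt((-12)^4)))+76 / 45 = 2189 / 1080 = 2.03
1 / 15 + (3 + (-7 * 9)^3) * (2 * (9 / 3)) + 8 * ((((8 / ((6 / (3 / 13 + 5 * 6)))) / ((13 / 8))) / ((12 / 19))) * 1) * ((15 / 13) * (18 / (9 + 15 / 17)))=-345936058661 / 230685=-1499603.61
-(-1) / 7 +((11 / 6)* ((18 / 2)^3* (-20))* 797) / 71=-149126599 / 497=-300053.52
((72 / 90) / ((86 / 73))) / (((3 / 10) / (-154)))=-44968 / 129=-348.59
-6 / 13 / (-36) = 1 / 78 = 0.01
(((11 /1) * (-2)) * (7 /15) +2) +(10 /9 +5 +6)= 173 /45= 3.84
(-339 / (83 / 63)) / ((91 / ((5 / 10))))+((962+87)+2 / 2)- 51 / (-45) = 33979421 / 32370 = 1049.72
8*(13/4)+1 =27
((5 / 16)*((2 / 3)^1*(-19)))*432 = -1710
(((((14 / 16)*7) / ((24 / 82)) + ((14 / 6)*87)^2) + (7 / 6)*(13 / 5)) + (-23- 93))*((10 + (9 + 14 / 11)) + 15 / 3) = 2743323599 / 2640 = 1039137.73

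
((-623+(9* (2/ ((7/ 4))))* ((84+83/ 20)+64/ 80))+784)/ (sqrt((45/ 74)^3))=2786618* sqrt(370)/ 23625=2268.85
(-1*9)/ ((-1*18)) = 1/ 2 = 0.50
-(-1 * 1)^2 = -1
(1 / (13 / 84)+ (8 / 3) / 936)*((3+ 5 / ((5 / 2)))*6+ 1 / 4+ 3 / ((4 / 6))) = 315391 / 1404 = 224.64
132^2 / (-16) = -1089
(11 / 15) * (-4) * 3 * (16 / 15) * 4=-2816 / 75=-37.55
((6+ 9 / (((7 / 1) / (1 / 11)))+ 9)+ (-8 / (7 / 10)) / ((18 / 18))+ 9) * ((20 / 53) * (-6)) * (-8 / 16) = 58620 / 4081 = 14.36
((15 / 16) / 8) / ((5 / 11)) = 0.26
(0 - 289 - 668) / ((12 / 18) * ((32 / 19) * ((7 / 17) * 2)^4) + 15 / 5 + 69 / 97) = -441930741813 / 1952337448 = -226.36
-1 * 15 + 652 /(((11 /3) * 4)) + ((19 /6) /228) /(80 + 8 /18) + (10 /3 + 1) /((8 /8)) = 6458113 /191136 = 33.79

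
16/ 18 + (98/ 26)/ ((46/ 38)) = 10771/ 2691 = 4.00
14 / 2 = 7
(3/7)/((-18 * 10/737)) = -737/420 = -1.75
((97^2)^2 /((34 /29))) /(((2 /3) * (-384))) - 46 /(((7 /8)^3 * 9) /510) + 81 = -2675926227985 /8956416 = -298771.99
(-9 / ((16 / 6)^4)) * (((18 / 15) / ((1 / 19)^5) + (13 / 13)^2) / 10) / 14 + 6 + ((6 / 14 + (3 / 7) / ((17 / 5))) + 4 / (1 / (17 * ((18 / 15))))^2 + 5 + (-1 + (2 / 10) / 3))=-2102.10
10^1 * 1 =10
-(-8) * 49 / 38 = 10.32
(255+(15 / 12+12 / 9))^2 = 9554281 / 144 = 66349.17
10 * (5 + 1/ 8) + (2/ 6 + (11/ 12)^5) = 12996635/ 248832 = 52.23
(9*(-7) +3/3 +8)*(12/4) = -162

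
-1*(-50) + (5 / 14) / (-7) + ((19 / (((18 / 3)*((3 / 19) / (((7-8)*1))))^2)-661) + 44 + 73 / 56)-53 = -18974287 / 31752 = -597.58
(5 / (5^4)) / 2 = 1 / 250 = 0.00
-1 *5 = -5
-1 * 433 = -433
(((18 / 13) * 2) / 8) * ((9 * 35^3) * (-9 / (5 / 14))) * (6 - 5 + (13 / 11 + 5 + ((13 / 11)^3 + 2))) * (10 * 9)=-3281601336.44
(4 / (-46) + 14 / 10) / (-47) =-151 / 5405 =-0.03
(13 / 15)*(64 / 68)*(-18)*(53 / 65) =-5088 / 425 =-11.97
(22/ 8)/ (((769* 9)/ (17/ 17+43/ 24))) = 737/ 664416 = 0.00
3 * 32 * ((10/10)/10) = 48/5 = 9.60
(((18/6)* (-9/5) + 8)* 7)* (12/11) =19.85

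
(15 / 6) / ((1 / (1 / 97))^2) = 5 / 18818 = 0.00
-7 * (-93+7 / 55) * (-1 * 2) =-71512 / 55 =-1300.22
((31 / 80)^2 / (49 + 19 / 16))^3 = 0.00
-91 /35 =-13 /5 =-2.60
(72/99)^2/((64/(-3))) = -3/121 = -0.02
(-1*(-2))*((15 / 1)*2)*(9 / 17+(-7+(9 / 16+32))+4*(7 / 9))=357445 / 204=1752.18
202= 202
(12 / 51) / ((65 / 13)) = 4 / 85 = 0.05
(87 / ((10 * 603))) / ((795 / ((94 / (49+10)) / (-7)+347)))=461477 / 73328150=0.01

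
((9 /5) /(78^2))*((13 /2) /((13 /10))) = 1 /676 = 0.00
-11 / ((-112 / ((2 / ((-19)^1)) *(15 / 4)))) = -165 / 4256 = -0.04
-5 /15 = -1 /3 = -0.33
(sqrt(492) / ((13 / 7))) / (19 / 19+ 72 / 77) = 1078 * sqrt(123) / 1937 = 6.17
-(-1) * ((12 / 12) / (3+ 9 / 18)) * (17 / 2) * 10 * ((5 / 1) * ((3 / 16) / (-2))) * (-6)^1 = 3825 / 56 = 68.30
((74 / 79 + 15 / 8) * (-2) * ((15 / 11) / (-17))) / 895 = 5331 / 10577468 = 0.00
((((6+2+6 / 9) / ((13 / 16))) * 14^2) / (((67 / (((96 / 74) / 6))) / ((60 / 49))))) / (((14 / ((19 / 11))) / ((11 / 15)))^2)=369664 / 5466195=0.07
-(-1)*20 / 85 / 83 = 4 / 1411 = 0.00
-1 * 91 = -91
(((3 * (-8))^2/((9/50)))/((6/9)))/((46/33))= 79200/23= 3443.48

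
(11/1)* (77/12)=847/12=70.58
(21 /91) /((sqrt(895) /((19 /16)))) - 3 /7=-3 /7 + 57 *sqrt(895) /186160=-0.42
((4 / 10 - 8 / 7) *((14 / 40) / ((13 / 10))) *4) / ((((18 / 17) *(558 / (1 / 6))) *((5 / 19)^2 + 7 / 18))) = -0.00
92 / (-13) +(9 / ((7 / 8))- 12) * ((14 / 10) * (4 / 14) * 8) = -5716 / 455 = -12.56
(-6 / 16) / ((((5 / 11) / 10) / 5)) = -165 / 4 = -41.25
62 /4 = 31 /2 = 15.50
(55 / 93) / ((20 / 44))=121 / 93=1.30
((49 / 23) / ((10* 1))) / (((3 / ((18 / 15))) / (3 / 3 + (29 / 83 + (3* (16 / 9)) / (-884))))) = 3622276 / 31641675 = 0.11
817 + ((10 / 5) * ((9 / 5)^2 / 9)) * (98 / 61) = 1247689 / 1525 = 818.16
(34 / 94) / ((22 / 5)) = 85 / 1034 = 0.08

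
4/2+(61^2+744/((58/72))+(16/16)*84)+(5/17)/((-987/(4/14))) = 16113024421/3406137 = 4730.59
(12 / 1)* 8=96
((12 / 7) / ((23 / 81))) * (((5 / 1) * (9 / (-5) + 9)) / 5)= 34992 / 805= 43.47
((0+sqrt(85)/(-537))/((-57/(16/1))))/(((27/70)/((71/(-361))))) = -79520* sqrt(85)/298345923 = -0.00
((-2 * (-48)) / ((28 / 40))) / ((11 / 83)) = 79680 / 77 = 1034.81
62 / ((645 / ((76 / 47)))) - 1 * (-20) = 611012 / 30315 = 20.16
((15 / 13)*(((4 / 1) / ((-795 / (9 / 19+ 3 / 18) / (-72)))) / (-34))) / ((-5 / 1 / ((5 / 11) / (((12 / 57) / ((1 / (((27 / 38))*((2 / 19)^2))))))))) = 500707 / 1159587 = 0.43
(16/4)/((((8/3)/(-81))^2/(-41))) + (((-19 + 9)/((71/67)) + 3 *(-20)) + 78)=-171881911/1136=-151304.50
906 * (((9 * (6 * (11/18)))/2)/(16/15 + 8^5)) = 0.46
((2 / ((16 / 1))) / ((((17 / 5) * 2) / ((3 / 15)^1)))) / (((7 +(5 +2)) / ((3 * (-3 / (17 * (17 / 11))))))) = -0.00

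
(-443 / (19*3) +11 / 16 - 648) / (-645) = 597437 / 588240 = 1.02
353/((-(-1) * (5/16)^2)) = 90368/25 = 3614.72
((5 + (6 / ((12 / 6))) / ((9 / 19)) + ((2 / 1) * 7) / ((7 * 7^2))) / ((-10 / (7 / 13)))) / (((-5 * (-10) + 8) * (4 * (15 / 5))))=-209 / 237510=-0.00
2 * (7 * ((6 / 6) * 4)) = 56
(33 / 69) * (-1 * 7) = -77 / 23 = -3.35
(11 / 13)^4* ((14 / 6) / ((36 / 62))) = 3177097 / 1542294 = 2.06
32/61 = 0.52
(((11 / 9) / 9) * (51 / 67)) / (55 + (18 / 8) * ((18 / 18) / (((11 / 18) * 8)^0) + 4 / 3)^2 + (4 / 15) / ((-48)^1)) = 55 / 35778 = 0.00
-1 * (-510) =510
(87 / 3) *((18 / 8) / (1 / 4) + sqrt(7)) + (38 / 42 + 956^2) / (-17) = -19099498 / 357 + 29 *sqrt(7) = -53423.27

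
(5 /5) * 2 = 2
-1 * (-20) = 20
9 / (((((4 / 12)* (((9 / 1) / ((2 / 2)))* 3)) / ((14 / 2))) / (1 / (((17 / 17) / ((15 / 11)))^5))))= 5315625 / 161051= 33.01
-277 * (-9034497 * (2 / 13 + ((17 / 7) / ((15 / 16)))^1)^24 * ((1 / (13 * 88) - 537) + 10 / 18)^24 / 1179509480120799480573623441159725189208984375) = 10628138968960112043098055161367838918018349044073404417830875673823299427690512614412823504939349844676128336810076252390812500326446232008014560428179269279185320573025019531586025752270786876357647844601935710633196572245282876078126529067429 / 466396121040453862189606407105703847999186430942790664018268717665475595736793164354637940371379076871141512700367675323765445526097643480718135833740234375000000000000000000000000000000000000000000000000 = 22787794515208366718330290000000000000000.00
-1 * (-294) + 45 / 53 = 15627 / 53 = 294.85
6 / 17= 0.35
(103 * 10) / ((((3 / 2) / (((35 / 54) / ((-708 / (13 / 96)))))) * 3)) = -234325 / 8258112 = -0.03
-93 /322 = -0.29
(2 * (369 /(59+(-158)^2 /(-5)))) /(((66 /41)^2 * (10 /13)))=-895973 /11939796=-0.08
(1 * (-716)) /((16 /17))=-3043 /4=-760.75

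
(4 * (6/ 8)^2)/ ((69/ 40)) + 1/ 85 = 2573/ 1955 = 1.32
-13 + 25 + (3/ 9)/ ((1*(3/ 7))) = 115/ 9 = 12.78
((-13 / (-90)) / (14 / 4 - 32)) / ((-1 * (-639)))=-13 / 1639035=-0.00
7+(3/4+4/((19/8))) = 717/76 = 9.43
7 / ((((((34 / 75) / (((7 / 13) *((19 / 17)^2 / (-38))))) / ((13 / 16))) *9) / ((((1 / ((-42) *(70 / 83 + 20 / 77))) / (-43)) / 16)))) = -850003 / 1098087100416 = -0.00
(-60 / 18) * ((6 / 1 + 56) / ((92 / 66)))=-3410 / 23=-148.26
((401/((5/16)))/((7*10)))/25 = 3208/4375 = 0.73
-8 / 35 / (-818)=4 / 14315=0.00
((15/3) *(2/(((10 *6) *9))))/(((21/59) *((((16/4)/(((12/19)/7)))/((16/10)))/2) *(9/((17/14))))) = 4012/7918155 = 0.00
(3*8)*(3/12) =6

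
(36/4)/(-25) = -9/25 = -0.36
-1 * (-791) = 791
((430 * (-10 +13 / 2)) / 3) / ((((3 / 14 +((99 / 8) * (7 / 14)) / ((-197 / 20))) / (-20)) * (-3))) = 166031600 / 20547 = 8080.58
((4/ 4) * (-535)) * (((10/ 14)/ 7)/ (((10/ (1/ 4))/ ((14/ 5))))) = -107/ 28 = -3.82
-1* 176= -176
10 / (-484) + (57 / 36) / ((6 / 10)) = 11405 / 4356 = 2.62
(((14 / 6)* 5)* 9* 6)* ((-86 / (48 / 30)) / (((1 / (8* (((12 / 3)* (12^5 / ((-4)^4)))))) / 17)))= -17905406400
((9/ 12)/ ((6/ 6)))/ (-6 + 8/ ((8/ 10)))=3/ 16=0.19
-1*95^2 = -9025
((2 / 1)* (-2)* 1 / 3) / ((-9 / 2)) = 8 / 27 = 0.30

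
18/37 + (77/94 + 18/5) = 85309/17390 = 4.91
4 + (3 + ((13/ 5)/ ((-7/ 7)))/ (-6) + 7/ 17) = 4001/ 510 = 7.85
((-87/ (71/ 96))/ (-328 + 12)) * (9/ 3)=6264/ 5609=1.12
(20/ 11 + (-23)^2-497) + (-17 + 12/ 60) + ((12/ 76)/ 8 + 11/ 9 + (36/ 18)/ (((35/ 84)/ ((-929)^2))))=62338071425/ 15048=4142615.06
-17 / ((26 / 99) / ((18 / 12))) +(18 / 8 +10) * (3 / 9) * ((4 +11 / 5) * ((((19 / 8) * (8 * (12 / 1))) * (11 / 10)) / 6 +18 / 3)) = 2170429 / 1950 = 1113.04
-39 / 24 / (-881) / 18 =13 / 126864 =0.00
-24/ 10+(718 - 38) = 3388/ 5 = 677.60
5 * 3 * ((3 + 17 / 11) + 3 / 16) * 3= 212.98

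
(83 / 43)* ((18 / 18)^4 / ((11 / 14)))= 1162 / 473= 2.46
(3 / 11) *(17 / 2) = 51 / 22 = 2.32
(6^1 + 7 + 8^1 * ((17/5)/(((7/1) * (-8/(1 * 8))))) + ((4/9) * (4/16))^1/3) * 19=164312/945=173.88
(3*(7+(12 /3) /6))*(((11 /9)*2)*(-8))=-449.78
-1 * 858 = -858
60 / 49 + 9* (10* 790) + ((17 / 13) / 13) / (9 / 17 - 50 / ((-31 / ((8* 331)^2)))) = 3509253747318652951 / 49355742780799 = 71101.22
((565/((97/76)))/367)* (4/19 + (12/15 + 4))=215152/35599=6.04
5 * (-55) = -275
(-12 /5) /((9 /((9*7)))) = -84 /5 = -16.80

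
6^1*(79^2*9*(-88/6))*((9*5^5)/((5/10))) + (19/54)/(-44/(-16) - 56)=-1598988199050038/5751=-278036550000.01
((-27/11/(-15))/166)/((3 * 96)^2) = 1/84142080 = 0.00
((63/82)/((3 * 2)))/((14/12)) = 9/82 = 0.11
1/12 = 0.08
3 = 3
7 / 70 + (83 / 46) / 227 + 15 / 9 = 138979 / 78315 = 1.77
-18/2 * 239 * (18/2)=-19359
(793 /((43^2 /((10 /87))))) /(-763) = -7930 /122738469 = -0.00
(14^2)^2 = 38416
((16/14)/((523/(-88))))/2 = -352/3661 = -0.10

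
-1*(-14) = 14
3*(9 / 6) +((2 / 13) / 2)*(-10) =97 / 26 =3.73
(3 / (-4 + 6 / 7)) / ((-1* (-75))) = -7 / 550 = -0.01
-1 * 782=-782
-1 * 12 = -12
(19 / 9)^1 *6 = 38 / 3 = 12.67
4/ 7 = 0.57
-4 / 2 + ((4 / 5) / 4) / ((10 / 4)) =-1.92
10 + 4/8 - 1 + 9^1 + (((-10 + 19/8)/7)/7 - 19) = -257/392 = -0.66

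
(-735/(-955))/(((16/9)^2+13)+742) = 1701/1675643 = 0.00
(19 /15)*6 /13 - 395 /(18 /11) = -281741 /1170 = -240.80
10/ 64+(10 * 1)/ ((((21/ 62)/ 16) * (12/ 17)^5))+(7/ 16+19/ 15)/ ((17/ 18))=37440446249/ 13880160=2697.41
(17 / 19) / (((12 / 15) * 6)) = 85 / 456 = 0.19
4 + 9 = 13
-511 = -511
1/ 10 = 0.10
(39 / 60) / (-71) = -13 / 1420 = -0.01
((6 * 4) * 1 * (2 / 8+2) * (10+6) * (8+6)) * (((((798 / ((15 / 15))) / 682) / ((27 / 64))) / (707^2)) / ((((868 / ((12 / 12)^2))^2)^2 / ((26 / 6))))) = 3952 / 7713226096529261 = 0.00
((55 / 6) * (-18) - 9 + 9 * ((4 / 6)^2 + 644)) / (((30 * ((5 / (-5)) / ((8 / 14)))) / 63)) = -33756 / 5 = -6751.20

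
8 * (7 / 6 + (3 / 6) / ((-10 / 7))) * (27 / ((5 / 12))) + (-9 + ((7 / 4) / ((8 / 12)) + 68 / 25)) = 83941 / 200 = 419.70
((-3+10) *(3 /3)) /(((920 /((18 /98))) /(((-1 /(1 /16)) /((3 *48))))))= -1 /6440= -0.00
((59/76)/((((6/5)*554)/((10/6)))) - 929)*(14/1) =-4928431291/378936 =-13005.97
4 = 4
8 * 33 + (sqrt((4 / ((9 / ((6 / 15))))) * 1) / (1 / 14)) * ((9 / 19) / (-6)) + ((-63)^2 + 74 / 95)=402209 / 95 - 14 * sqrt(10) / 95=4233.31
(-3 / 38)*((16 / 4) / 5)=-6 / 95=-0.06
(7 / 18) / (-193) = -7 / 3474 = -0.00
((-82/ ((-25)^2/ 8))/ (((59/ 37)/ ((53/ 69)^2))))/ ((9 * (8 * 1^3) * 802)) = -4261253/ 633602806875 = -0.00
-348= -348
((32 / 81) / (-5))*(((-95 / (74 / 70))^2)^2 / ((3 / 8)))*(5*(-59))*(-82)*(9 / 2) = -75690684409900000000 / 50602347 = -1495793948251.06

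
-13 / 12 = -1.08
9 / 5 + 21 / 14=33 / 10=3.30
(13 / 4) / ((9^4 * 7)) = 13 / 183708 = 0.00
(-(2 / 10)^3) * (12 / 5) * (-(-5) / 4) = -3 / 125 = -0.02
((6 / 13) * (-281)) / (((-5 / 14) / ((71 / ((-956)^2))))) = 418971 / 14851460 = 0.03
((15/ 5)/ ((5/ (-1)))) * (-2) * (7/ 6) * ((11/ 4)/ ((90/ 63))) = 539/ 200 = 2.70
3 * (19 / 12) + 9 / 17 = 359 / 68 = 5.28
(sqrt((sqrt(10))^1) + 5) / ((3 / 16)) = 16 * 10^(1 / 4) / 3 + 80 / 3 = 36.15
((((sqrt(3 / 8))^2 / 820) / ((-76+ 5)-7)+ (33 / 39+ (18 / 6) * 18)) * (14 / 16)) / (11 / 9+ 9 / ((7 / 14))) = 589337217 / 236055040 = 2.50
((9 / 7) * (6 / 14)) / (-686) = -27 / 33614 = -0.00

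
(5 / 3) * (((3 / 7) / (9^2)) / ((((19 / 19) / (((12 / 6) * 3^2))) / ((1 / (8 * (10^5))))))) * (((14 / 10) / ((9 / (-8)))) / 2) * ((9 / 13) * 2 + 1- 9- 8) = 19 / 10530000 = 0.00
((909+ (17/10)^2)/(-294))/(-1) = 1861/600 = 3.10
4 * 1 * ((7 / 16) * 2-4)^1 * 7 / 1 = -175 / 2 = -87.50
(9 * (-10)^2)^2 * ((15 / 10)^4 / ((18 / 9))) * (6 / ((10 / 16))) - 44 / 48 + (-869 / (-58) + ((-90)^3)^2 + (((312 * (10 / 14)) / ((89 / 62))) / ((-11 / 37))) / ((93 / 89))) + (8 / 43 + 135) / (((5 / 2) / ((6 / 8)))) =3061819396694230847 / 5761140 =531460682554.88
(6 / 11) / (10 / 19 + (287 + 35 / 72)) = 8208 / 4334011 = 0.00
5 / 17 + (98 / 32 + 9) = 3361 / 272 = 12.36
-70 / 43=-1.63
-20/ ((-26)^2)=-5/ 169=-0.03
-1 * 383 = -383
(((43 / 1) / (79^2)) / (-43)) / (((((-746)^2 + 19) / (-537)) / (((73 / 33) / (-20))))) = -13067 / 764133685700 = -0.00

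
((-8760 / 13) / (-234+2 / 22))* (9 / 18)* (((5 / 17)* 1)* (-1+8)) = 1686300 / 568633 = 2.97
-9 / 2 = -4.50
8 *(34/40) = 34/5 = 6.80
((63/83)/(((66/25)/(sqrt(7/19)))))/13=525 * sqrt(133)/451022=0.01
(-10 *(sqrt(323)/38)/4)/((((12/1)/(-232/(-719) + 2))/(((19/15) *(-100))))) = 20875 *sqrt(323)/12942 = 28.99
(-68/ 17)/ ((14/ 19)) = -38/ 7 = -5.43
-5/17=-0.29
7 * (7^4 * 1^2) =16807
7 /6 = 1.17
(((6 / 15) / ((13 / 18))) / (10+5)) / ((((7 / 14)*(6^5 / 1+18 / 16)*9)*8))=8 / 60661575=0.00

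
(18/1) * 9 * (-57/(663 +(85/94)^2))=-81591624/5865493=-13.91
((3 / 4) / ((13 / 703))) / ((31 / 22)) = 28.78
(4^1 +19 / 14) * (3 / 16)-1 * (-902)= 202273 / 224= 903.00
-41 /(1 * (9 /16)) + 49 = -215 /9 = -23.89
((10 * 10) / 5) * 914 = 18280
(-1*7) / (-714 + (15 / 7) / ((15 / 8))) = 49 / 4990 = 0.01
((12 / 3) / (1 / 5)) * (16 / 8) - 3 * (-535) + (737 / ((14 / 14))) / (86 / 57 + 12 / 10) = 1479985 / 772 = 1917.08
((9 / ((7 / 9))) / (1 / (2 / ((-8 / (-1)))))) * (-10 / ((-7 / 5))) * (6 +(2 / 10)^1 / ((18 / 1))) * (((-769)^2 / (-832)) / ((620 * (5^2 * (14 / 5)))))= -2879336709 / 1415464960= -2.03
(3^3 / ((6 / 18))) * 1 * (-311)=-25191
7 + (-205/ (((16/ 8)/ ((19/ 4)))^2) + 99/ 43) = -3156615/ 2752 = -1147.03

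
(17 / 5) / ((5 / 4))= 68 / 25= 2.72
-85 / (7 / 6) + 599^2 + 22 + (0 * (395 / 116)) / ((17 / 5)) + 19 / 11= 27623894 / 77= 358751.87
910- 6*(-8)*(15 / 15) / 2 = 934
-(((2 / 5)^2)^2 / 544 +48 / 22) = -510011 / 233750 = -2.18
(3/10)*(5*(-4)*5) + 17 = -13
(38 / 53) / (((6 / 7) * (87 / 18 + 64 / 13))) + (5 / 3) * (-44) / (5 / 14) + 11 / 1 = -23503765 / 120999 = -194.25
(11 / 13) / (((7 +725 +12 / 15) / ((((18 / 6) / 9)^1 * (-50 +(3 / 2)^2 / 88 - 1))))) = -0.02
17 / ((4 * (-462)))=-17 / 1848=-0.01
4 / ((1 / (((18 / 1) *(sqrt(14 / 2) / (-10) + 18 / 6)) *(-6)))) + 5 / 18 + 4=-23251 / 18 + 216 *sqrt(7) / 5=-1177.43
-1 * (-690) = 690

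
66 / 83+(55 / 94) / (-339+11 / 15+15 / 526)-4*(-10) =465152341 / 11402623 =40.79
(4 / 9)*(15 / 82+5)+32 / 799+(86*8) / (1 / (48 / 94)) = 353.66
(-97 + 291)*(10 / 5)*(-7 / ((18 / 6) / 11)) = -29876 / 3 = -9958.67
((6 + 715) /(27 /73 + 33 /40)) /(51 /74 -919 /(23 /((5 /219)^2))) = 57285491929680 /63451073789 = 902.83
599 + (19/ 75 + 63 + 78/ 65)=49759/ 75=663.45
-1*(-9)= 9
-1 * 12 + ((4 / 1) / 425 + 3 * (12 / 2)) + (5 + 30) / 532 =196229 / 32300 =6.08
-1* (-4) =4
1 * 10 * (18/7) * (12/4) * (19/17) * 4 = 41040/119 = 344.87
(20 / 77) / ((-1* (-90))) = 2 / 693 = 0.00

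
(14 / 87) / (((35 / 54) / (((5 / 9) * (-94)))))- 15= -811 / 29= -27.97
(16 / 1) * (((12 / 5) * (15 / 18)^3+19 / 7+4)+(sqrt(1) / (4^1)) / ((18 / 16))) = 8392 / 63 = 133.21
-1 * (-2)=2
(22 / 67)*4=88 / 67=1.31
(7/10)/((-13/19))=-133/130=-1.02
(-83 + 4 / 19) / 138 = -1573 / 2622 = -0.60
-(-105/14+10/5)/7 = 11/14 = 0.79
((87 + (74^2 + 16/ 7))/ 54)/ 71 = 38957/ 26838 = 1.45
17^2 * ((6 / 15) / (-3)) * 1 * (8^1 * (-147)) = 226576 / 5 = 45315.20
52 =52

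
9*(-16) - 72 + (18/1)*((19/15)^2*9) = 43.92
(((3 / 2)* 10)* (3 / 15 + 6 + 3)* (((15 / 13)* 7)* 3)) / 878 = 21735 / 5707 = 3.81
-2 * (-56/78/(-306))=-28/5967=-0.00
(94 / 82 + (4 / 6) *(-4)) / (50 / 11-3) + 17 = 1970 / 123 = 16.02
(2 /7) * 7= 2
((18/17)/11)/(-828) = -1/8602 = -0.00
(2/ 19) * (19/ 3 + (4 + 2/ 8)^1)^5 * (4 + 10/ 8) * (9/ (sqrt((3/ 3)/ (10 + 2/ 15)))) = 2102164.74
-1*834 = -834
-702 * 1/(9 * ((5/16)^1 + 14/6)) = -3744/127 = -29.48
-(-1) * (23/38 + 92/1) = 3519/38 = 92.61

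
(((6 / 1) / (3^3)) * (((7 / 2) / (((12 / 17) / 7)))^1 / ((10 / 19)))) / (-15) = -0.98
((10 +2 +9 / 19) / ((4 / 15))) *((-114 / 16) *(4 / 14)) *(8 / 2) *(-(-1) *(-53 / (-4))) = -565245 / 112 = -5046.83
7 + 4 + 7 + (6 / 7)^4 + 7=61321 / 2401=25.54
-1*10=-10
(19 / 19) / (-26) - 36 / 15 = -317 / 130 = -2.44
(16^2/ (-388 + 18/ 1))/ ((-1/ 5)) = 128/ 37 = 3.46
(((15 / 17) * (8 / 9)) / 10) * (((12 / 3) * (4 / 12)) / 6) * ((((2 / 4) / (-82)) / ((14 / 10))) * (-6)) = 20 / 43911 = 0.00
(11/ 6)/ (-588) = -11/ 3528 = -0.00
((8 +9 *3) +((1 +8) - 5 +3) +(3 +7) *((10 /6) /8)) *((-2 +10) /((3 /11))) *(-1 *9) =-11638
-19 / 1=-19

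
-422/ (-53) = 422/ 53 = 7.96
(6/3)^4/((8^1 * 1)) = 2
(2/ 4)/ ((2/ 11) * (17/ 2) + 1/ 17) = 187/ 600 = 0.31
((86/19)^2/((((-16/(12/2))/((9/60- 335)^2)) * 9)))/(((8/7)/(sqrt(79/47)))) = -580491077887 * sqrt(3713)/325766400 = -108580.47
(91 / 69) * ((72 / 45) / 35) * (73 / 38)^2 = 138554 / 622725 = 0.22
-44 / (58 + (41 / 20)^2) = -17600 / 24881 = -0.71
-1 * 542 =-542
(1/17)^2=1/289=0.00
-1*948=-948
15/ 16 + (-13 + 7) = -81/ 16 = -5.06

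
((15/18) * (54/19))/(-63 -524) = -45/11153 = -0.00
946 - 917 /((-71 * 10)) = 672577 /710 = 947.29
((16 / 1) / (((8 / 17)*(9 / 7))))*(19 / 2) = 2261 / 9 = 251.22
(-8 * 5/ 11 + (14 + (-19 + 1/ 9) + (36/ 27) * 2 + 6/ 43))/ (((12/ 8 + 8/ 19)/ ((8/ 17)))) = -7401184/ 5282937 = -1.40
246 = 246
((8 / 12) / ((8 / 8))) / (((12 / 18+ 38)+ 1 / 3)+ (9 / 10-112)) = -0.01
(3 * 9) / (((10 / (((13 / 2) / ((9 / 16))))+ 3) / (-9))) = -4212 / 67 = -62.87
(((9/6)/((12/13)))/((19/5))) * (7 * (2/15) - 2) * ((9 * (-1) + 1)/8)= 26/57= 0.46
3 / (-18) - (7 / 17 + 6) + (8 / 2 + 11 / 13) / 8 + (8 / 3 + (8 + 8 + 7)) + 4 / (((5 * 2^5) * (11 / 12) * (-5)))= 9572573 / 486200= 19.69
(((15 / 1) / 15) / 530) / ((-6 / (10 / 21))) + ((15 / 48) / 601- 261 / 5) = -8380082629 / 160539120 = -52.20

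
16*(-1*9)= -144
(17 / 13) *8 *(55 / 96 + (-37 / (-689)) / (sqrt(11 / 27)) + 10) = 111.49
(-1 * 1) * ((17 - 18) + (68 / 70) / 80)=1383 / 1400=0.99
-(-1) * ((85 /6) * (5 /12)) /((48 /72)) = 8.85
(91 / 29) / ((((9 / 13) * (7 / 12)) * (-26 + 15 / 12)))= -2704 / 8613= -0.31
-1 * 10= -10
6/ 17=0.35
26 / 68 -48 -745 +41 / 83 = -2235373 / 2822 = -792.12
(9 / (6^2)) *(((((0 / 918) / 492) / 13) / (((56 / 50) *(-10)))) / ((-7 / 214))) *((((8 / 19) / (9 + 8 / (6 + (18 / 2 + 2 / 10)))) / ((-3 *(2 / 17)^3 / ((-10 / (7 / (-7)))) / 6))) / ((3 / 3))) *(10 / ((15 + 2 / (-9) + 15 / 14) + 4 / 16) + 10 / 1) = 0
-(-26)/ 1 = 26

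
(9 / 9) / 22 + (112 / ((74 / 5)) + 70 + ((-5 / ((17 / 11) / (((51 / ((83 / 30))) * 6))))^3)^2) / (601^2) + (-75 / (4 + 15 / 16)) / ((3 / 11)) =44135717170691940627808763865727 / 7593972051359579203714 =5811940954.25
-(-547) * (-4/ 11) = -2188/ 11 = -198.91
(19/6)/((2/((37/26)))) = 703/312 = 2.25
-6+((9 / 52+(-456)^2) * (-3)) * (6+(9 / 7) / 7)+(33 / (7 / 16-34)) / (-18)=-15834103648463 / 4104828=-3857434.14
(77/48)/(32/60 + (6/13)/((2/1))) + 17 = 19.10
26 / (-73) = -26 / 73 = -0.36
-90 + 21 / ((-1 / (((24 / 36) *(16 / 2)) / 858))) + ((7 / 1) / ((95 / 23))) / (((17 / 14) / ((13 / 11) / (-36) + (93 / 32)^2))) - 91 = -180261956327 / 1064194560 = -169.39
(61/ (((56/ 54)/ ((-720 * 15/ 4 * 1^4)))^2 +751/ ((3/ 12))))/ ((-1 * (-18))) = 36905625/ 32714114018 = 0.00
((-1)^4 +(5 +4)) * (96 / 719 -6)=-42180 / 719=-58.66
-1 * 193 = -193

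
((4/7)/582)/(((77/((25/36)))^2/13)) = 8125/7826137704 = 0.00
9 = 9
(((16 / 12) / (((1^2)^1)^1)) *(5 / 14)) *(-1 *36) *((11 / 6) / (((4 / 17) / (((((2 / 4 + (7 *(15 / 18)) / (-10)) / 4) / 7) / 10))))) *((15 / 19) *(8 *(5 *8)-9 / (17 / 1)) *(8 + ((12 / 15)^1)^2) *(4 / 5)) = 1613007 / 23275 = 69.30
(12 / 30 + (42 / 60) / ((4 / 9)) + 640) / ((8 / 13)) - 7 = 331587 / 320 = 1036.21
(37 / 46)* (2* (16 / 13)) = 592 / 299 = 1.98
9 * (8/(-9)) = -8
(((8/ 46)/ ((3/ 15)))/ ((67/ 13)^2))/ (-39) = -260/ 309741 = -0.00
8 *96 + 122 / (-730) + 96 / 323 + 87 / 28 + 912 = 5556467101 / 3301060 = 1683.24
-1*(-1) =1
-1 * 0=0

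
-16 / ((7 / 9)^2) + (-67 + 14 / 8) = -17973 / 196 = -91.70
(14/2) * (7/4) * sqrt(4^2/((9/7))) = 49 * sqrt(7)/3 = 43.21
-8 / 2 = -4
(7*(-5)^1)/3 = -35/3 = -11.67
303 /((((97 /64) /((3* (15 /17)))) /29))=15346.61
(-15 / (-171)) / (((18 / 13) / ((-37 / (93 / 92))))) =-110630 / 47709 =-2.32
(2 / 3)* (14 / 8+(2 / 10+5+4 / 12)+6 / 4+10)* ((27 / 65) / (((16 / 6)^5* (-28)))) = -117369 / 85196800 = -0.00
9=9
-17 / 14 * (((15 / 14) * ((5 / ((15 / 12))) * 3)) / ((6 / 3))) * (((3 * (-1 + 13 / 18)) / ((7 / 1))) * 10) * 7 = 6375 / 98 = 65.05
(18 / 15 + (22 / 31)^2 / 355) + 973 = 66470737 / 68231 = 974.20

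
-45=-45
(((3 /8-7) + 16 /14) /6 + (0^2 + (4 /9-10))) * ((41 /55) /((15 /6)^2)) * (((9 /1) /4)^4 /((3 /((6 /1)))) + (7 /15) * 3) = -14581512773 /221760000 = -65.75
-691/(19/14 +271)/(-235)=9674/896055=0.01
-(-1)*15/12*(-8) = -10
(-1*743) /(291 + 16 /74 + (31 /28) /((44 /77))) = -439856 /173547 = -2.53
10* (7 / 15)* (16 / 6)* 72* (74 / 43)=66304 / 43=1541.95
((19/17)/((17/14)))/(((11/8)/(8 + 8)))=34048/3179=10.71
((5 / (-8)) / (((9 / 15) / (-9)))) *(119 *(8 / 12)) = 2975 / 4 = 743.75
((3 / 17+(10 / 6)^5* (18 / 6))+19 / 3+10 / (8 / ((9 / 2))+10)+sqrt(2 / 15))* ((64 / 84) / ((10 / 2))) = 16* sqrt(30) / 1575+53642912 / 7663005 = 7.06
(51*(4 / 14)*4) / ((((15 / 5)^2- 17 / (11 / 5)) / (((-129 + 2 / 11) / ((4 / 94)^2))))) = -159637803 / 49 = -3257914.35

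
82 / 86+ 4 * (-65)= -11139 / 43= -259.05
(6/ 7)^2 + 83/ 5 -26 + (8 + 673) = 164722/ 245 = 672.33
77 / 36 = 2.14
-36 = -36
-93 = -93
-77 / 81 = -0.95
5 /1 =5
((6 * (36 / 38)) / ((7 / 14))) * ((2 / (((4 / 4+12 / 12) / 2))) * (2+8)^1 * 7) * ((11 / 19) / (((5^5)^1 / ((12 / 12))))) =66528 / 225625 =0.29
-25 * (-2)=50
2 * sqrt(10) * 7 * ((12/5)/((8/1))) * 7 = 147 * sqrt(10)/5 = 92.97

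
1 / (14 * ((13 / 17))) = 0.09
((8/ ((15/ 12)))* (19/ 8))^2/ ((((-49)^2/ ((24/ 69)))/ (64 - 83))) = -877952/ 1380575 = -0.64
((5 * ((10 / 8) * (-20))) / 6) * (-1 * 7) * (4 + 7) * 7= 67375 / 6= 11229.17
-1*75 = -75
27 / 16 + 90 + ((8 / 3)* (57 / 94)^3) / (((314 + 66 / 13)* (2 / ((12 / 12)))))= 157945354623 / 1722631216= 91.69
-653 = -653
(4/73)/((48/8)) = 2/219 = 0.01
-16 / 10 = -8 / 5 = -1.60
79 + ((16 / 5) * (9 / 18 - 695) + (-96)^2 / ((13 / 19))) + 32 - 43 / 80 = 2362381 / 208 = 11357.60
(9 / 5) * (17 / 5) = 153 / 25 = 6.12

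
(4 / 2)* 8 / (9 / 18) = 32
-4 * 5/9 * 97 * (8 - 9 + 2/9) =13580/81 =167.65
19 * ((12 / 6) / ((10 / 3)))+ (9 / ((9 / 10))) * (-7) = -293 / 5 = -58.60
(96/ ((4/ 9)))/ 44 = 54/ 11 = 4.91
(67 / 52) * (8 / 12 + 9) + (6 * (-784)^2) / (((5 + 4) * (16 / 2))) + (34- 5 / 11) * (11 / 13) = 2665633 / 52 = 51262.17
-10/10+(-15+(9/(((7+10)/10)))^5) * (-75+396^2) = 922201682389588/1419857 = 649503212.22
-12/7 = -1.71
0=0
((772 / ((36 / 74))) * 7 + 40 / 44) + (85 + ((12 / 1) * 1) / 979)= 8966509 / 801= 11194.14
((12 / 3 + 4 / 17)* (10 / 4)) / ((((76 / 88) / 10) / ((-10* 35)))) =-13860000 / 323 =-42910.22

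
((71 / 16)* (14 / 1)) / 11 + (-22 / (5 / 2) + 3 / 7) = -8389 / 3080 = -2.72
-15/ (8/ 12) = -45/ 2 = -22.50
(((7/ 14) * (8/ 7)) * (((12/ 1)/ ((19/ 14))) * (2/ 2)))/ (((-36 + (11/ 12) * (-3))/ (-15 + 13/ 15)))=27136/ 14725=1.84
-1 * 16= -16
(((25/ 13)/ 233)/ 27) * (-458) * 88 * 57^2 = -363743600/ 9087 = -40029.01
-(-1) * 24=24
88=88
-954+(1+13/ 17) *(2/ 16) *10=-32361/ 34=-951.79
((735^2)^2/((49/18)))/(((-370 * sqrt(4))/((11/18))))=-13103157375/148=-88534847.13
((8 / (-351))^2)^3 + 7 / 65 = 0.11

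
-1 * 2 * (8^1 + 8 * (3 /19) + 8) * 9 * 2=-11808 /19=-621.47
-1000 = -1000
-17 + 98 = 81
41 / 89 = 0.46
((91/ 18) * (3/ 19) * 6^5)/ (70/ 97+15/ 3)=3813264/ 3515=1084.85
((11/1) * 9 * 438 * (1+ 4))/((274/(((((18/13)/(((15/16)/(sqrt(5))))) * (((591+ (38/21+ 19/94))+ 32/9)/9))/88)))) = 515799166 * sqrt(5)/585949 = 1968.37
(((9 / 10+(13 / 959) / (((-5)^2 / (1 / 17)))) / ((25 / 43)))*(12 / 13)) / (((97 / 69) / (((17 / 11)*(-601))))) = -7849440506322 / 8313930625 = -944.13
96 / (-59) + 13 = 671 / 59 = 11.37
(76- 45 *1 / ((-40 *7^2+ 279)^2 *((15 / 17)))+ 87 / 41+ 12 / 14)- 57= 21.98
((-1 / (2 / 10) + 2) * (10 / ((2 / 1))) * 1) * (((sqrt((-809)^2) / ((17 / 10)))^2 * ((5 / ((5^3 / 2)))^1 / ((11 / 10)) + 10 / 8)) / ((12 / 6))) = -14284047825 / 6358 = -2246625.96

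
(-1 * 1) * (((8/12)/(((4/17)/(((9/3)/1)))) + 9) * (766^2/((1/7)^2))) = -503143270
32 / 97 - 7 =-647 / 97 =-6.67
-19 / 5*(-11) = 209 / 5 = 41.80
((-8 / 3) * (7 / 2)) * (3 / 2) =-14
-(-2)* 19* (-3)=-114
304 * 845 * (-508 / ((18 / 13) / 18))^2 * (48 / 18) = 89626081392640 / 3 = 29875360464213.33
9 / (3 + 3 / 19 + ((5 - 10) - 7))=-57 / 56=-1.02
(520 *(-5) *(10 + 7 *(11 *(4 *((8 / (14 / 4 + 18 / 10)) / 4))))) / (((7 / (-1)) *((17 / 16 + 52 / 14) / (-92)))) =-5120793600 / 5671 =-902978.95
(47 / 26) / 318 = 47 / 8268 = 0.01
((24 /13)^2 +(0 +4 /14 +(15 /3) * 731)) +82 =4425241 /1183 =3740.69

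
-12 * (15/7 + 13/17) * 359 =-1490568/119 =-12525.78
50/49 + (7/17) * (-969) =-19501/49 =-397.98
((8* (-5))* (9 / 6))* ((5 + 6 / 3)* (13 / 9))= -1820 / 3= -606.67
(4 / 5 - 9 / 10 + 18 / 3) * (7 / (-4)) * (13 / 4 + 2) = -8673 / 160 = -54.21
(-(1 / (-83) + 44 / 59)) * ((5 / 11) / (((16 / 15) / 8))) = -269475 / 107734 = -2.50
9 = 9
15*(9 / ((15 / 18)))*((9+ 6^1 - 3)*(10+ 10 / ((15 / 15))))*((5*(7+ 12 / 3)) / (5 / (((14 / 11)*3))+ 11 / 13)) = 106142400 / 107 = 991985.05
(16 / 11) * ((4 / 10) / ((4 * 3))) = 8 / 165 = 0.05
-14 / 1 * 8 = -112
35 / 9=3.89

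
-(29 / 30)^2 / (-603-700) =841 / 1172700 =0.00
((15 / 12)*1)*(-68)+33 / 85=-7192 / 85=-84.61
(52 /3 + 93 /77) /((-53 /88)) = -34264 /1113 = -30.79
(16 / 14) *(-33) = -264 / 7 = -37.71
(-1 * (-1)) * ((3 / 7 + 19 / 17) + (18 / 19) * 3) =9922 / 2261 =4.39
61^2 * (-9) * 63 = -2109807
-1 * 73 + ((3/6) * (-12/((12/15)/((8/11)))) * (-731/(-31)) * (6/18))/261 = -6511693/89001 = -73.16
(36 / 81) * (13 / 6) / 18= 13 / 243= 0.05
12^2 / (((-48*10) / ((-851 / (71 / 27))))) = 68931 / 710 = 97.09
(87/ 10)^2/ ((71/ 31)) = 234639/ 7100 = 33.05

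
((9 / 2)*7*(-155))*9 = -87885 / 2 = -43942.50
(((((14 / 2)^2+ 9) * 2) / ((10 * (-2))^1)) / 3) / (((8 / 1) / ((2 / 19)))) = -29 / 1140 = -0.03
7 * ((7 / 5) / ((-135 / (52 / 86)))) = -1274 / 29025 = -0.04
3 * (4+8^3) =1548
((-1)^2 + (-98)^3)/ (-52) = 941191/ 52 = 18099.83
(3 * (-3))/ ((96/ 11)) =-33/ 32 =-1.03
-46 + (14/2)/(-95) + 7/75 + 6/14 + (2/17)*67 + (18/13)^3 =-13045019821/372556275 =-35.01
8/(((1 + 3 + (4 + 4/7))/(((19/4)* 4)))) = 266/15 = 17.73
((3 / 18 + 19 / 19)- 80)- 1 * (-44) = -209 / 6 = -34.83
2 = 2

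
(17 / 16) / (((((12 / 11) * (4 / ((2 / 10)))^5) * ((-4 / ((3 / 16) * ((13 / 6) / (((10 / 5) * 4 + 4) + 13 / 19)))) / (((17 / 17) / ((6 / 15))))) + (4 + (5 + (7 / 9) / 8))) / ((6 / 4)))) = -0.00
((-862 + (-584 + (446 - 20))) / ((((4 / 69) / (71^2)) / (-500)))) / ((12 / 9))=33261148125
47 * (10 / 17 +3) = 2867 / 17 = 168.65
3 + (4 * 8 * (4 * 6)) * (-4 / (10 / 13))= -19953 / 5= -3990.60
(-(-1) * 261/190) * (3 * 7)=5481/190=28.85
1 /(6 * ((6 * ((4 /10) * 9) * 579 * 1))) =5 /375192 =0.00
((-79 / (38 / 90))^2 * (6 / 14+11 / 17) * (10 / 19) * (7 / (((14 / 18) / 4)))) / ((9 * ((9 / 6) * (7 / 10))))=431377920000 / 5713547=75500.90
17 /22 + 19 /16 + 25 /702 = 123295 /61776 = 2.00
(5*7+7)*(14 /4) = 147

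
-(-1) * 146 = 146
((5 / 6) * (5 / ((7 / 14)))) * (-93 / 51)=-15.20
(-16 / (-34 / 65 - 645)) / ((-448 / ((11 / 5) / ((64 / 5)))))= -715 / 75190528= -0.00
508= 508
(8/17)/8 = 1/17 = 0.06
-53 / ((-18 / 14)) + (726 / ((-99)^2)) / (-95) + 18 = 151903 / 2565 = 59.22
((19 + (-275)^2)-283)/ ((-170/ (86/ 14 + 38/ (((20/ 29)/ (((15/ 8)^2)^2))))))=-174679620973/ 573440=-304617.08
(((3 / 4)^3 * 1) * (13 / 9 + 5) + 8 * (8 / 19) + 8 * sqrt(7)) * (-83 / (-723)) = 3.13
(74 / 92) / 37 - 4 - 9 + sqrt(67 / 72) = -597 / 46 + sqrt(134) / 12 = -12.01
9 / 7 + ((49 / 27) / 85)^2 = 47420032 / 36869175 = 1.29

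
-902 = -902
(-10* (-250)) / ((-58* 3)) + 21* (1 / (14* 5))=-12239 / 870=-14.07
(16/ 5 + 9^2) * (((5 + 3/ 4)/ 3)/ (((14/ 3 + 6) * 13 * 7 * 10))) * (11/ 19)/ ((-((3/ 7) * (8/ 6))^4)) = -36533959/ 404684800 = -0.09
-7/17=-0.41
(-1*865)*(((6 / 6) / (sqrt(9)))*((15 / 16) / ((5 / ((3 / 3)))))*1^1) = -54.06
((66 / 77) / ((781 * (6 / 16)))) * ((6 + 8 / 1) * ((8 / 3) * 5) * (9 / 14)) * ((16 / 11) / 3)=10240 / 60137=0.17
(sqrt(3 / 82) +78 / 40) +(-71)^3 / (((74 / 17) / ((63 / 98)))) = -136895907 / 2590 +sqrt(246) / 82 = -52855.37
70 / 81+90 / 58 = 5675 / 2349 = 2.42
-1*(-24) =24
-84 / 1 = -84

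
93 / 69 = 31 / 23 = 1.35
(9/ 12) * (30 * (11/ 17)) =495/ 34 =14.56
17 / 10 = 1.70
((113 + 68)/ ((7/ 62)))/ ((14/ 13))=72943/ 49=1488.63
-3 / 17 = -0.18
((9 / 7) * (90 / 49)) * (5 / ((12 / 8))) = 2700 / 343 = 7.87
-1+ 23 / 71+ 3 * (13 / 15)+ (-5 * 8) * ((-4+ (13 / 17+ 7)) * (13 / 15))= -2328047 / 18105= -128.59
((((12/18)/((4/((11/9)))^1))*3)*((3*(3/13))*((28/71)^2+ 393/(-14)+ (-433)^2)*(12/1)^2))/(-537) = -1746343968468/82112849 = -21267.61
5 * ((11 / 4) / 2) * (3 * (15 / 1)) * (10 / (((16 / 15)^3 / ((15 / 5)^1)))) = 125296875 / 16384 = 7647.51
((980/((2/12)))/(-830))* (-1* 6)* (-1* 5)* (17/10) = -29988/83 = -361.30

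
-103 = -103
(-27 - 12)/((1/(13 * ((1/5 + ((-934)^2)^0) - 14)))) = 32448/5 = 6489.60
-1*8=-8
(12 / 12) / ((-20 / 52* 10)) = -13 / 50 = -0.26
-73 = -73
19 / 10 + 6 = 79 / 10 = 7.90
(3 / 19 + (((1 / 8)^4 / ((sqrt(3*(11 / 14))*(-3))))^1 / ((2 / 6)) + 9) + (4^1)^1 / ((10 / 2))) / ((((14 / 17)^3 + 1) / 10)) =9295396 / 145483- 24565*sqrt(462) / 517490688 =63.89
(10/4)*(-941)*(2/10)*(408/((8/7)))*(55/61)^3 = -55891518375/453962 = -123119.38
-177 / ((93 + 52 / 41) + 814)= -2419 / 12413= -0.19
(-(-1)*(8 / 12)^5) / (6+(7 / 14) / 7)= 448 / 20655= 0.02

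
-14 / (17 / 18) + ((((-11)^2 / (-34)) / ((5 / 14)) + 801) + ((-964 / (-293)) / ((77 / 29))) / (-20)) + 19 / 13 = 3877155400 / 4985981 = 777.61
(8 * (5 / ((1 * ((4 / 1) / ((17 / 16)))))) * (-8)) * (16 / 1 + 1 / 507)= -1360.17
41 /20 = 2.05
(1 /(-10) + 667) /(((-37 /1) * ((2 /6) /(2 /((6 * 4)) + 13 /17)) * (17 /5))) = -1153737 /85544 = -13.49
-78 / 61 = -1.28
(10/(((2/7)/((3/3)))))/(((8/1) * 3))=35/24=1.46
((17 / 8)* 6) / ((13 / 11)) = 561 / 52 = 10.79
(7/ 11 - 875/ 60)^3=-6239666321/ 2299968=-2712.94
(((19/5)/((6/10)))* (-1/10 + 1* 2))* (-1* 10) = -361/3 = -120.33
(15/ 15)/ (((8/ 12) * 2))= 3/ 4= 0.75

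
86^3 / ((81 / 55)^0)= 636056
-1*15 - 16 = -31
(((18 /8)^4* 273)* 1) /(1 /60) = 26867295 /64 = 419801.48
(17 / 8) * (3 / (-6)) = -17 / 16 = -1.06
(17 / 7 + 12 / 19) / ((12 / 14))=407 / 114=3.57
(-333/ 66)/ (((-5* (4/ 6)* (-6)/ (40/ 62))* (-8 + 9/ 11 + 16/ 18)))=999/ 38626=0.03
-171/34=-5.03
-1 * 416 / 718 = -208 / 359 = -0.58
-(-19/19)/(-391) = -1/391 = -0.00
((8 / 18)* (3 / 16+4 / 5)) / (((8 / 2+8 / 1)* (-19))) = -79 / 41040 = -0.00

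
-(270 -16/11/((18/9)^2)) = -2966/11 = -269.64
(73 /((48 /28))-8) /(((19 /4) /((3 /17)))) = 415 /323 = 1.28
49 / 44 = 1.11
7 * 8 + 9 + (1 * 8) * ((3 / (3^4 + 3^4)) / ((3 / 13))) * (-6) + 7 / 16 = 26605 / 432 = 61.59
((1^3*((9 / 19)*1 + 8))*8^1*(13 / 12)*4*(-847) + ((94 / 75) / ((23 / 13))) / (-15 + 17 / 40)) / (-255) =105649293256 / 108277675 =975.73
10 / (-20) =-1 / 2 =-0.50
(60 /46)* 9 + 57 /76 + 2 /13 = 15121 /1196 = 12.64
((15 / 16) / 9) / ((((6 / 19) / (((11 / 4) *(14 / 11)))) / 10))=3325 / 288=11.55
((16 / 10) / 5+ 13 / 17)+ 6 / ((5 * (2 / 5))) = 1736 / 425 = 4.08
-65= -65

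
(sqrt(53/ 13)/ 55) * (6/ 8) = 3 * sqrt(689)/ 2860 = 0.03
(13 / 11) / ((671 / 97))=1261 / 7381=0.17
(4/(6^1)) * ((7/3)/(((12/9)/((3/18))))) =7/36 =0.19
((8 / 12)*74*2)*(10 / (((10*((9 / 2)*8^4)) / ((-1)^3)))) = -37 / 6912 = -0.01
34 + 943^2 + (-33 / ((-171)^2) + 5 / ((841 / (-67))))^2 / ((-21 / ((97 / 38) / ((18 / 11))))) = 889282.99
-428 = -428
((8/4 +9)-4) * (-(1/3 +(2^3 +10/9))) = -595/9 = -66.11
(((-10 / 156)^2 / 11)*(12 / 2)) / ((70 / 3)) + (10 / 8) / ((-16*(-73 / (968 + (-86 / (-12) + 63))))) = 405324925 / 364780416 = 1.11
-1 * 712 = -712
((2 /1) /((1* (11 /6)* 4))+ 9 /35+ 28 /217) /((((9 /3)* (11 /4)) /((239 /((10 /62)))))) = 7517984 /63525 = 118.35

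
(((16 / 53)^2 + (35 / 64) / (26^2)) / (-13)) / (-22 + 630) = -11173899 / 960561864704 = -0.00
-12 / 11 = -1.09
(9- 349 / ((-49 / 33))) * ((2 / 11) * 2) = 47832 / 539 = 88.74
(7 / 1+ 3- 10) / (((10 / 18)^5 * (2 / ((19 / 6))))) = 0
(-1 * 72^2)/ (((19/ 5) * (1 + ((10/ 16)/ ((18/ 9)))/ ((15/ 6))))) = -23040/ 19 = -1212.63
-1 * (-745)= 745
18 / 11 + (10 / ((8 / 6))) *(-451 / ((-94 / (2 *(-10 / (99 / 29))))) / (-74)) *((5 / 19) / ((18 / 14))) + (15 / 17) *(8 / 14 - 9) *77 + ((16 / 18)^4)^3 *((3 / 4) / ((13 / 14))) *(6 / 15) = -43128829713932517370997 / 75618315798152869170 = -570.35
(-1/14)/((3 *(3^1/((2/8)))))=-1/504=-0.00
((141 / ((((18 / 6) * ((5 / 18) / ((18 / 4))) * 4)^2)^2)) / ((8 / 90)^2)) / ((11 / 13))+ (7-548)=78295257193 / 1126400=69509.28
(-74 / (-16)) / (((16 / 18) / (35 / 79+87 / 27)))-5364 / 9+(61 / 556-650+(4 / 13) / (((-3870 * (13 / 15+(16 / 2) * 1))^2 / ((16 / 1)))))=-1649675742018110515 / 1344676839446304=-1226.82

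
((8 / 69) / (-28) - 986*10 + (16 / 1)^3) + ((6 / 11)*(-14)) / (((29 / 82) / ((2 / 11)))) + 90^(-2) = -26394548556851 / 4576086900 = -5767.93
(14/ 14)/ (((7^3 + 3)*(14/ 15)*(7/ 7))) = 15/ 4844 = 0.00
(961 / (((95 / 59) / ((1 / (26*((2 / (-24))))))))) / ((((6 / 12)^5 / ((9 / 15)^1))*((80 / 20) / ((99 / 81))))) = -9979024 / 6175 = -1616.04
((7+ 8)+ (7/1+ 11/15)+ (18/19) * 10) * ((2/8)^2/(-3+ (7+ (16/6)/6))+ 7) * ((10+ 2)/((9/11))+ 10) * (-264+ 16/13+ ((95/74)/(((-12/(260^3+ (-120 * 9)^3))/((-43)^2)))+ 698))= 7304626440415006197589/5335200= 1369138259187098.18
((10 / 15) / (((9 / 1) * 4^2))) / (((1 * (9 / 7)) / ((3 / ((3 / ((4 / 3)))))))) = 7 / 1458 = 0.00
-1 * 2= -2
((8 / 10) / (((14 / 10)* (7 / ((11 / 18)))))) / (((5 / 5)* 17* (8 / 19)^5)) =27237089 / 122830848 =0.22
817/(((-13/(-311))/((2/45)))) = 508174/585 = 868.67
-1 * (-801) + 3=804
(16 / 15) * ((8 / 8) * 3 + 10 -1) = 64 / 5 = 12.80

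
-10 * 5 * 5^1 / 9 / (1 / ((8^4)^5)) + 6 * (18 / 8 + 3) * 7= -576460752303423484031 / 18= -32025597350190193557.28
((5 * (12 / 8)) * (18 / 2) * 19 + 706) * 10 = 19885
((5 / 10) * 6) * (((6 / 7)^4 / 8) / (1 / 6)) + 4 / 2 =7718 / 2401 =3.21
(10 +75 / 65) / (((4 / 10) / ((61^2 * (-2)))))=-2697725 / 13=-207517.31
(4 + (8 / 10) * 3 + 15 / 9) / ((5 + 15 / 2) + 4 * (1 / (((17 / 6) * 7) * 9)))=28798 / 44705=0.64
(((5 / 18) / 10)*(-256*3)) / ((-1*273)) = 64 / 819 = 0.08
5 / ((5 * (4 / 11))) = 11 / 4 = 2.75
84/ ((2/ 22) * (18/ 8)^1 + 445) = 3696/ 19589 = 0.19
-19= -19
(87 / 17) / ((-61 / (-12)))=1044 / 1037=1.01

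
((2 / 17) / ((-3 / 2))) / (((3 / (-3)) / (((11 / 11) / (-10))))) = -2 / 255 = -0.01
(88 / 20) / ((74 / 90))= 5.35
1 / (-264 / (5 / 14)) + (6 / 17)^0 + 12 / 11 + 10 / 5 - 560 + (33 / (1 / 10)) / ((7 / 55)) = 7528555 / 3696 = 2036.95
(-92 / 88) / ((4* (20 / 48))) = -69 / 110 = -0.63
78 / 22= 39 / 11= 3.55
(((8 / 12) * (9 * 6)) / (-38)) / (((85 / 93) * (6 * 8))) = -279 / 12920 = -0.02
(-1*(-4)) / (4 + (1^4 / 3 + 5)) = 3 / 7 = 0.43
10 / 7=1.43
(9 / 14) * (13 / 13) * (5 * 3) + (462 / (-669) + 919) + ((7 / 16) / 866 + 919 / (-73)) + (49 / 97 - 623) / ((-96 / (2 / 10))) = 2105887647926743 / 2297347177440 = 916.66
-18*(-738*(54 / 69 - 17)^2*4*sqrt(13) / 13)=7392758544*sqrt(13) / 6877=3875958.99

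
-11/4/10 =-11/40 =-0.28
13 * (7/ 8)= 91/ 8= 11.38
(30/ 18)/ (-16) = -5/ 48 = -0.10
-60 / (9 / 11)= -220 / 3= -73.33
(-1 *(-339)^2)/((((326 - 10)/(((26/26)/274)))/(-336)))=4826682/10823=445.97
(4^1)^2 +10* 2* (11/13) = 428/13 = 32.92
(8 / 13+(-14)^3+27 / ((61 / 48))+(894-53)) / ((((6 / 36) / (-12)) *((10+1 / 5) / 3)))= 537027480 / 13481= 39835.88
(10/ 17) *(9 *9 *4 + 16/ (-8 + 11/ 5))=5480/ 29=188.97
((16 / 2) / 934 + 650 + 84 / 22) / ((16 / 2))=81.73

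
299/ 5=59.80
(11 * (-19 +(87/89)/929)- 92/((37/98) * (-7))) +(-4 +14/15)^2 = -113416557248/688319325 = -164.77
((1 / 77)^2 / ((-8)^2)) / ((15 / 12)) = 1 / 474320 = 0.00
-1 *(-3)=3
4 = 4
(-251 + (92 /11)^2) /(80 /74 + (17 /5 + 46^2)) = -4052795 /47466969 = -0.09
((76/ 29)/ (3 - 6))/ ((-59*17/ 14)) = 1064/ 87261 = 0.01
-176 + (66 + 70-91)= -131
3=3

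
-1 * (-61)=61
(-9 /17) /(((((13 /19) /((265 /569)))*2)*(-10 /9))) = 81567 /502996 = 0.16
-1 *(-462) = 462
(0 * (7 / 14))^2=0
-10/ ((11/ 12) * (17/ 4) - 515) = 480/ 24533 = 0.02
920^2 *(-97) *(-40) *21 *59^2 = 240066023232000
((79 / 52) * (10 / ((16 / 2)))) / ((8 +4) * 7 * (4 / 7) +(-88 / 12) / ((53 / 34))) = 62805 / 1431872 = 0.04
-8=-8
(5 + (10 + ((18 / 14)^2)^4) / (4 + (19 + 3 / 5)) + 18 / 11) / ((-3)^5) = -55196206019 / 1818298942614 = -0.03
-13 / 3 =-4.33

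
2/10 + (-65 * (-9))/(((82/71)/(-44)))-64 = -4581929/205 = -22350.87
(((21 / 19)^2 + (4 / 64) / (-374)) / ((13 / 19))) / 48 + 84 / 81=685912751 / 638516736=1.07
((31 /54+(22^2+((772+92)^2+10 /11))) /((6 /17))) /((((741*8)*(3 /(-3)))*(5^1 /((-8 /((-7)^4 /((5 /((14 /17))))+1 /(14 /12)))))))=897619263023 /622751006592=1.44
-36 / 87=-12 / 29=-0.41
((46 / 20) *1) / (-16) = -23 / 160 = -0.14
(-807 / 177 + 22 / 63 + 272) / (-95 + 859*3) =995375 / 9225594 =0.11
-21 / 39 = -7 / 13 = -0.54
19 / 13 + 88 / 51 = 2113 / 663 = 3.19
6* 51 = 306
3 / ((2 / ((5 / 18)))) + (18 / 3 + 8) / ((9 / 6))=39 / 4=9.75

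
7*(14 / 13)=98 / 13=7.54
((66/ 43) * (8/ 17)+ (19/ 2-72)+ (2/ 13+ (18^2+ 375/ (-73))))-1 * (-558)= 1131093787/ 1387438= 815.24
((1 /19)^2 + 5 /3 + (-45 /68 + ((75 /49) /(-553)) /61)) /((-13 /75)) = -5.81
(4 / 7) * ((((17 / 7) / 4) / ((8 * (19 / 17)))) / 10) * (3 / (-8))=-867 / 595840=-0.00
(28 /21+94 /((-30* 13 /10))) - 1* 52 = -53.08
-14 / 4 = -7 / 2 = -3.50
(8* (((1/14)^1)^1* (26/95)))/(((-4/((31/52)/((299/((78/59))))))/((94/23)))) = -8742/20755315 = -0.00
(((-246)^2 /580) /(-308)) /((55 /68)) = -0.42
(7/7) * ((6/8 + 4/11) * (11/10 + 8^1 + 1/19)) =85211/8360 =10.19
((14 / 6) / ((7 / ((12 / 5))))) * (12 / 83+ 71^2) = 334732 / 83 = 4032.92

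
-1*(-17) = 17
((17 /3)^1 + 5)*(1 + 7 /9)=512 /27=18.96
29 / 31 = 0.94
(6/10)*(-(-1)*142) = 426/5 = 85.20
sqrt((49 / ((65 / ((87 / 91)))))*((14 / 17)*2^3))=28*sqrt(7395) / 1105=2.18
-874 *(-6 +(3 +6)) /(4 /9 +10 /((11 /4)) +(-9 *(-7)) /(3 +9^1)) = -1038312 /3695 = -281.00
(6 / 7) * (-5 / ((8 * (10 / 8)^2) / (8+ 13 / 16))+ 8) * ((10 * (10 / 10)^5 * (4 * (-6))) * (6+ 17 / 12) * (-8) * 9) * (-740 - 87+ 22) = -395726040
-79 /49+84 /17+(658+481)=951560 /833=1142.33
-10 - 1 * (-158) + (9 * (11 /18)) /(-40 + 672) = 148.01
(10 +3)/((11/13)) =169/11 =15.36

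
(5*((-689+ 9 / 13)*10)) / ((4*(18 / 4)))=-223700 / 117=-1911.97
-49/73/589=-49/42997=-0.00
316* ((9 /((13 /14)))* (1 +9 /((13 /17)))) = 6609456 /169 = 39109.21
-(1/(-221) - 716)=158237/221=716.00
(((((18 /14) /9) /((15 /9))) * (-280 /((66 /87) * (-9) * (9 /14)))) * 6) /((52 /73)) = 59276 /1287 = 46.06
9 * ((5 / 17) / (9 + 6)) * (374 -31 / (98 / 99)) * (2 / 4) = 100749 / 3332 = 30.24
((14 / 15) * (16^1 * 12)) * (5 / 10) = 448 / 5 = 89.60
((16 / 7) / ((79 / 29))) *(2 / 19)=928 / 10507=0.09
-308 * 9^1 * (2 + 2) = -11088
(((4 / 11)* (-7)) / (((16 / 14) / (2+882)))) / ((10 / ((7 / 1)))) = -75803 / 55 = -1378.24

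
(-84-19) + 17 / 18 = -1837 / 18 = -102.06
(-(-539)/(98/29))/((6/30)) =1595/2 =797.50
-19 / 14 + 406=5665 / 14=404.64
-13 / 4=-3.25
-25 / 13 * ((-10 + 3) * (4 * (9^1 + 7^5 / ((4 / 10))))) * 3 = 88255650 / 13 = 6788896.15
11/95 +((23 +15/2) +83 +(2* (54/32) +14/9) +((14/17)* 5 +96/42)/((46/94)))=131.63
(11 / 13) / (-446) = -11 / 5798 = -0.00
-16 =-16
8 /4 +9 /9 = 3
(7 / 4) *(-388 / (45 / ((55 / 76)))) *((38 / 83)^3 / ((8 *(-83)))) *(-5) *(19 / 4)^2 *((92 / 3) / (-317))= 111937268135 / 6499132311024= 0.02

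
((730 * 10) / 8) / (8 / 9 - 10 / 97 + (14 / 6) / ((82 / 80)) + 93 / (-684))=496448910 / 1592039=311.83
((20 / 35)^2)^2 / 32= 8 / 2401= 0.00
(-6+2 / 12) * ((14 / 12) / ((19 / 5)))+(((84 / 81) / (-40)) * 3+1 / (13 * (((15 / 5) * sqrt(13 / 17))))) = -6391 / 3420+sqrt(221) / 507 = -1.84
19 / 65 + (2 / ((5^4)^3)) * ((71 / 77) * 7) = 10205079971 / 34912109375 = 0.29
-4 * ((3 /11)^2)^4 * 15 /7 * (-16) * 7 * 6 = 37791360 /214358881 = 0.18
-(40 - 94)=54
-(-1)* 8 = 8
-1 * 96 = -96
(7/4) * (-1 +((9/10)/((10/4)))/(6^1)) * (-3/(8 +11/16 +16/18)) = 2538/4925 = 0.52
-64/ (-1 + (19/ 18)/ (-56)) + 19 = 81.82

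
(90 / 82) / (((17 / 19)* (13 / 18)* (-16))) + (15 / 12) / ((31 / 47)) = 4020125 / 2247128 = 1.79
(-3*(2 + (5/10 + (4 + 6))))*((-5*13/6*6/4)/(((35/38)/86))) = 796575/14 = 56898.21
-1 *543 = -543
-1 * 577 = -577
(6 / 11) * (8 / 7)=48 / 77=0.62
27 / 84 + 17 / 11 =575 / 308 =1.87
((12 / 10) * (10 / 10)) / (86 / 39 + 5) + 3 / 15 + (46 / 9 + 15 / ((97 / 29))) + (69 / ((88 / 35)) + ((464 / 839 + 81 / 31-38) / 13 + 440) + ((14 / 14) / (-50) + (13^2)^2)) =5298374345913699751 / 182477890366200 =29035.71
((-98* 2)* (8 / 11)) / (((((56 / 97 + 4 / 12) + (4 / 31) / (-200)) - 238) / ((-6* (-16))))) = 9699379200 / 168047693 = 57.72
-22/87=-0.25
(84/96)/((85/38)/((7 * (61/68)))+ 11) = 56791/737064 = 0.08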